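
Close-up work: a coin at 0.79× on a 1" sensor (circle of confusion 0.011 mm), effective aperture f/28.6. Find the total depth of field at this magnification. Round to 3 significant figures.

At magnification m, DoF ≈ 2·N_eff·c/m² = 2 × 28.6 × 0.011 / 0.79² = 0.6292 / 0.6241 ≈ 1.01 mm.

1.01 mm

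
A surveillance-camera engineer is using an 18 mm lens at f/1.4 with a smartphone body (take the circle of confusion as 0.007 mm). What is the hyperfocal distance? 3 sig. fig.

Hyperfocal distance H = f²/(N·c) + f = 18²/(1.4 × 0.007) + 18 = 324/0.0098 + 18 ≈ 33079.2 mm ≈ 33.1 m.

33.1 m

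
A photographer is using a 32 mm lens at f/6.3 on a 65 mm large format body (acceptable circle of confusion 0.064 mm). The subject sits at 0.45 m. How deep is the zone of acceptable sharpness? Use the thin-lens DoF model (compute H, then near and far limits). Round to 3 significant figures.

152 mm

Hyperfocal distance H = f²/(N·c) + f = 32²/(6.3 × 0.064) + 32 = 1024/0.4032 + 32 ≈ 2571.7 mm ≈ 2.572 m.
Near limit Dn = s·(H − f)/(H + s − 2f) = 450 × (2571.7 − 32) / (2571.7 + 450 − 2 × 32) = 450 × 2539.7 / 2957.7 ≈ 386.40 mm.
Far limit Df = s·(H − f)/(H − s) = 450 × (2571.7 − 32) / (2571.7 − 450) = 450 × 2539.7 / 2121.7 ≈ 538.66 mm.
Depth of field = Df − Dn = 538.66 − 386.40 ≈ 152.26 mm.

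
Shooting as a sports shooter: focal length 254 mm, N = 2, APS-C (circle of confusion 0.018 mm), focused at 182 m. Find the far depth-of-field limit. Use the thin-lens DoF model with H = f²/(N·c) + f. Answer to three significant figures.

Hyperfocal distance H = f²/(N·c) + f = 254²/(2 × 0.018) + 254 = 64516/0.036 + 254 ≈ 1792365.1 mm ≈ 1792 m.
Far limit Df = s·(H − f)/(H − s) = 182000 × (1792365.1 − 254) / (1792365.1 − 182000) = 182000 × 1792111.1 / 1610365.1 ≈ 202541 mm ≈ 203 m.

203 m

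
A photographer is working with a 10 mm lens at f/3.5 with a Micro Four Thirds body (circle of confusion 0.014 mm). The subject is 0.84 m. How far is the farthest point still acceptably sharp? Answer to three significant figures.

Hyperfocal distance H = f²/(N·c) + f = 10²/(3.5 × 0.014) + 10 = 100/0.049 + 10 ≈ 2050.8 mm ≈ 2.051 m.
Far limit Df = s·(H − f)/(H − s) = 840 × (2050.8 − 10) / (2050.8 − 840) = 840 × 2040.8 / 1210.8 ≈ 1415.8 mm ≈ 1.42 m.

1.42 m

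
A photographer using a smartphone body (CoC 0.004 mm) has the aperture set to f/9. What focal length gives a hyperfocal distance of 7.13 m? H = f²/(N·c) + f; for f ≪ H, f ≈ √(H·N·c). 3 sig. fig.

16.0 mm

From H = f²/(N·c) + f, with f ≪ H: f ≈ √(H·N·c) = √(7130 × 9 × 0.004) = √256.68 ≈ 16.02 mm.
The +f correction barely moves this — solving exactly, f² + N·c·f − N·c·H = 0 ⇒ f = (−N·c + √((N·c)² + 4·N·c·H))/2 = (−0.036 + √1026.7)/2 ≈ 16.003 mm, so f ≈ 16.0 mm.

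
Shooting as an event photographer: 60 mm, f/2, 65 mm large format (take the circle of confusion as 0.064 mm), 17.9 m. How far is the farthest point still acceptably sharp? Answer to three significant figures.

Hyperfocal distance H = f²/(N·c) + f = 60²/(2 × 0.064) + 60 = 3600/0.128 + 60 ≈ 28185.0 mm ≈ 28.18 m.
Far limit Df = s·(H − f)/(H − s) = 17900 × (28185.0 − 60) / (28185.0 − 17900) = 17900 × 28125.0 / 10285.0 ≈ 48949 mm ≈ 48.9 m.

48.9 m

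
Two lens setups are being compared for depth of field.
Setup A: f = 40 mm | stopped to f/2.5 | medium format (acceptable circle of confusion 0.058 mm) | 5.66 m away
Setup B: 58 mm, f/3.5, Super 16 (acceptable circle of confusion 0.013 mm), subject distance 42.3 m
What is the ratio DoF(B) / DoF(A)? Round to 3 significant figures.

9.22

Setup A: H = 40²/(2.5×0.058) + 40 ≈ 11074.5 mm; DoF = Df − Dn = 11534.8 − 3750.1 ≈ 7784.7 mm.
Setup B: H = 58²/(3.5×0.013) + 58 ≈ 73992.1 mm; DoF = Df − Dn = 98681 − 26920 ≈ 71761 mm.
Ratio = 71761 / 7784.7 ≈ 9.22.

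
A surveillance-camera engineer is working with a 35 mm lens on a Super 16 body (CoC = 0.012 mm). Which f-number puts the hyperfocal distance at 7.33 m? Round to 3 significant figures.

Rearrange H = f²/(N·c) + f for N: N = f² / ((H − f)·c).
N = 35² / ((7330 − 35) × 0.012) = 1225 / 87.54 ≈ 14.

f/14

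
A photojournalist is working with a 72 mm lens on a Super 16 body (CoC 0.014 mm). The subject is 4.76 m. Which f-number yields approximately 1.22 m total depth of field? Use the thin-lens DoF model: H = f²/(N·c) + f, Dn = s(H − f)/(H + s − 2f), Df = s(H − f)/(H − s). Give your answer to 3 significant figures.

f/9.96

Write h = H − f = f²/(N·c). The thin-lens limits are Dn = s·h/(h + (s−f)) and Df = s·h/(h − (s−f)), so DoF = Df − Dn = 2·s·(s−f)·h / (h² − (s−f)²).
That is a quadratic in h: DoF·h² − 2·s·(s−f)·h − DoF·(s−f)² = 0 ⇒ h = (s−f)·(s + √(s² + DoF²)) / DoF = 4688 × (4760 + √(4760² + 1220²)) / 1220 = 4688 × (4760 + 4913.86) / 1220 ≈ 37173 mm.
Then N = f²/(c·h) = 72² / (0.014 × 37173) = 5184 / 520.42 ≈ 9.96.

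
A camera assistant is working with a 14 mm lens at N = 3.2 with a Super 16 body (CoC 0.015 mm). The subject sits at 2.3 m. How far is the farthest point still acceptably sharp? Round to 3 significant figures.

Hyperfocal distance H = f²/(N·c) + f = 14²/(3.2 × 0.015) + 14 = 196/0.048 + 14 ≈ 4097.3 mm ≈ 4.097 m.
Far limit Df = s·(H − f)/(H − s) = 2300 × (4097.3 − 14) / (4097.3 − 2300) = 2300 × 4083.3 / 1797.3 ≈ 5225.3 mm ≈ 5.23 m.

5.23 m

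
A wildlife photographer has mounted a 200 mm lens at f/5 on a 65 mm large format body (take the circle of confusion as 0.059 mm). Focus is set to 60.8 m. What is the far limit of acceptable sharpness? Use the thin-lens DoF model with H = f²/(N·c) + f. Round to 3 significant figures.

Hyperfocal distance H = f²/(N·c) + f = 200²/(5 × 0.059) + 200 = 40000/0.295 + 200 ≈ 135793.2 mm ≈ 135.8 m.
Far limit Df = s·(H − f)/(H − s) = 60800 × (135793.2 − 200) / (135793.2 − 60800) = 60800 × 135593.2 / 74993.2 ≈ 109931 mm ≈ 110 m.

110 m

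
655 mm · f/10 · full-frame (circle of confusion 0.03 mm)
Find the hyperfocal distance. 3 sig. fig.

1430 m

Hyperfocal distance H = f²/(N·c) + f = 655²/(10 × 0.03) + 655 = 429025/0.3 + 655 ≈ 1430738.3 mm ≈ 1430 m.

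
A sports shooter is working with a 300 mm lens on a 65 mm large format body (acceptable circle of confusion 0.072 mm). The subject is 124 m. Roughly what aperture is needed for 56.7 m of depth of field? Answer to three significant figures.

Write h = H − f = f²/(N·c). The thin-lens limits are Dn = s·h/(h + (s−f)) and Df = s·h/(h − (s−f)), so DoF = Df − Dn = 2·s·(s−f)·h / (h² − (s−f)²).
That is a quadratic in h: DoF·h² − 2·s·(s−f)·h − DoF·(s−f)² = 0 ⇒ h = (s−f)·(s + √(s² + DoF²)) / DoF = 123700 × (124000 + √(124000² + 56700²)) / 56700 = 123700 × (124000 + 136348) / 56700 ≈ 567991 mm.
Then N = f²/(c·h) = 300² / (0.072 × 567991) = 90000 / 40895 ≈ 2.20.

f/2.20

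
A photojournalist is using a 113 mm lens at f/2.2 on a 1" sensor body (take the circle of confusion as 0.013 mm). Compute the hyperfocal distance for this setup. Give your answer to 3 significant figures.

Hyperfocal distance H = f²/(N·c) + f = 113²/(2.2 × 0.013) + 113 = 12769/0.0286 + 113 ≈ 446581.5 mm ≈ 447 m.

447 m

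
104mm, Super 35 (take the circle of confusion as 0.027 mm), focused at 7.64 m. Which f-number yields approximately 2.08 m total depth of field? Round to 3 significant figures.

f/7.11

Write h = H − f = f²/(N·c). The thin-lens limits are Dn = s·h/(h + (s−f)) and Df = s·h/(h − (s−f)), so DoF = Df − Dn = 2·s·(s−f)·h / (h² − (s−f)²).
That is a quadratic in h: DoF·h² − 2·s·(s−f)·h − DoF·(s−f)² = 0 ⇒ h = (s−f)·(s + √(s² + DoF²)) / DoF = 7536 × (7640 + √(7640² + 2080²)) / 2080 = 7536 × (7640 + 7918.08) / 2080 ≈ 56368 mm.
Then N = f²/(c·h) = 104² / (0.027 × 56368) = 10816 / 1521.9 ≈ 7.11.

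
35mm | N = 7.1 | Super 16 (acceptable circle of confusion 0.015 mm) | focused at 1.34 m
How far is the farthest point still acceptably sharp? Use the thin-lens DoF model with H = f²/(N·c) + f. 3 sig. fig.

Hyperfocal distance H = f²/(N·c) + f = 35²/(7.1 × 0.015) + 35 = 1225/0.1065 + 35 ≈ 11537.3 mm ≈ 11.54 m.
Far limit Df = s·(H − f)/(H − s) = 1340 × (11537.3 − 35) / (11537.3 − 1340) = 1340 × 11502.3 / 10197.3 ≈ 1511.5 mm ≈ 1.51 m.

1.51 m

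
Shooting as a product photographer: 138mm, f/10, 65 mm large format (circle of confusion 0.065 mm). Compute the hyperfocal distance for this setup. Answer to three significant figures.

Hyperfocal distance H = f²/(N·c) + f = 138²/(10 × 0.065) + 138 = 19044/0.65 + 138 ≈ 29436.5 mm ≈ 29.4 m.

29.4 m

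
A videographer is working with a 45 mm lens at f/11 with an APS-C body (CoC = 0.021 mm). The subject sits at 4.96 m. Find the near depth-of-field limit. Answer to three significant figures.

Hyperfocal distance H = f²/(N·c) + f = 45²/(11 × 0.021) + 45 = 2025/0.231 + 45 ≈ 8811.2 mm ≈ 8.811 m.
Near limit Dn = s·(H − f)/(H + s − 2f) = 4960 × (8811.2 − 45) / (8811.2 + 4960 − 2 × 45) = 4960 × 8766.2 / 13681.2 ≈ 3178.1 mm ≈ 3.18 m.

3.18 m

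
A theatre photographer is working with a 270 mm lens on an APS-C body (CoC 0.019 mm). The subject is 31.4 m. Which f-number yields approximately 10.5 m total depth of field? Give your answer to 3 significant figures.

Write h = H − f = f²/(N·c). The thin-lens limits are Dn = s·h/(h + (s−f)) and Df = s·h/(h − (s−f)), so DoF = Df − Dn = 2·s·(s−f)·h / (h² − (s−f)²).
That is a quadratic in h: DoF·h² − 2·s·(s−f)·h − DoF·(s−f)² = 0 ⇒ h = (s−f)·(s + √(s² + DoF²)) / DoF = 31130 × (31400 + √(31400² + 10500²)) / 10500 = 31130 × (31400 + 33109.1) / 10500 ≈ 191254 mm.
Then N = f²/(c·h) = 270² / (0.019 × 191254) = 72900 / 3633.8 ≈ 20.1.

f/20.1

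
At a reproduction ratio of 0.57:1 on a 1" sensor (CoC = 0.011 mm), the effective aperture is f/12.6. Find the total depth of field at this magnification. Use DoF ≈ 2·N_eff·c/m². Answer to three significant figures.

0.853 mm

At magnification m, DoF ≈ 2·N_eff·c/m² = 2 × 12.6 × 0.011 / 0.57² = 0.2772 / 0.3249 ≈ 0.853 mm.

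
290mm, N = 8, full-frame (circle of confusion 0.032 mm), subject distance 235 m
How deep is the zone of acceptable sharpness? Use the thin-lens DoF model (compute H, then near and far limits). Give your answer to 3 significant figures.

686 m

Hyperfocal distance H = f²/(N·c) + f = 290²/(8 × 0.032) + 290 = 84100/0.256 + 290 ≈ 328805.6 mm ≈ 328.8 m.
Near limit Dn = s·(H − f)/(H + s − 2f) = 235000 × (328805.6 − 290) / (328805.6 + 235000 − 2 × 290) = 235000 × 328515.6 / 563225.6 ≈ 137070 mm.
Far limit Df = s·(H − f)/(H − s) = 235000 × (328805.6 − 290) / (328805.6 − 235000) = 235000 × 328515.6 / 93805.6 ≈ 822991 mm.
Depth of field = Df − Dn = 822991 − 137070 ≈ 685921 mm ≈ 686 m.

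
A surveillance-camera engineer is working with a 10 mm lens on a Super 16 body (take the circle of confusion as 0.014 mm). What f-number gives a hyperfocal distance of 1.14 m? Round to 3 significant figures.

f/6.32

Rearrange H = f²/(N·c) + f for N: N = f² / ((H − f)·c).
N = 10² / ((1140 − 10) × 0.014) = 100 / 15.82 ≈ 6.32.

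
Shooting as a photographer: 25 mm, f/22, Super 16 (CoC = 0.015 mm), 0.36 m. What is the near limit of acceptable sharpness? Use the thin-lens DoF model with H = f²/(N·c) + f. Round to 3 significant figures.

306 mm

Hyperfocal distance H = f²/(N·c) + f = 25²/(22 × 0.015) + 25 = 625/0.33 + 25 ≈ 1918.9 mm ≈ 1.919 m.
Near limit Dn = s·(H − f)/(H + s − 2f) = 360 × (1918.9 − 25) / (1918.9 + 360 − 2 × 25) = 360 × 1893.9 / 2228.9 ≈ 305.89 mm.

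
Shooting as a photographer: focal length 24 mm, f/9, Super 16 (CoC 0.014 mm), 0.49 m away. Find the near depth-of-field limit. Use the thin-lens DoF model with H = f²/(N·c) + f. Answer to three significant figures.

Hyperfocal distance H = f²/(N·c) + f = 24²/(9 × 0.014) + 24 = 576/0.126 + 24 ≈ 4595.4 mm ≈ 4.595 m.
Near limit Dn = s·(H − f)/(H + s − 2f) = 490 × (4595.4 − 24) / (4595.4 + 490 − 2 × 24) = 490 × 4571.4 / 5037.4 ≈ 444.67 mm.

445 mm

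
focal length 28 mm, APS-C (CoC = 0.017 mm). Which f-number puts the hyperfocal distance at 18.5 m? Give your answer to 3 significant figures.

f/2.50

Rearrange H = f²/(N·c) + f for N: N = f² / ((H − f)·c).
N = 28² / ((18500 − 28) × 0.017) = 784 / 314.0 ≈ 2.50.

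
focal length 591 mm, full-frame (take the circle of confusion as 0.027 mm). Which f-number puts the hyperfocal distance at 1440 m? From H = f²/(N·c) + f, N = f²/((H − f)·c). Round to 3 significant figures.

f/8.99

Rearrange H = f²/(N·c) + f for N: N = f² / ((H − f)·c).
N = 591² / ((1440000 − 591) × 0.027) = 349281 / 38864 ≈ 8.99.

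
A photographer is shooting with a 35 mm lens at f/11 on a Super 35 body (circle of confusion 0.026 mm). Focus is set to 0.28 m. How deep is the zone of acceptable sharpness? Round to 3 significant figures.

Hyperfocal distance H = f²/(N·c) + f = 35²/(11 × 0.026) + 35 = 1225/0.286 + 35 ≈ 4318.2 mm ≈ 4.318 m.
Near limit Dn = s·(H − f)/(H + s − 2f) = 280 × (4318.2 − 35) / (4318.2 + 280 − 2 × 35) = 280 × 4283.2 / 4528.2 ≈ 264.851 mm.
Far limit Df = s·(H − f)/(H − s) = 280 × (4318.2 − 35) / (4318.2 − 280) = 280 × 4283.2 / 4038.2 ≈ 296.988 mm.
Depth of field = Df − Dn = 296.988 − 264.851 ≈ 32.137 mm.

32.1 mm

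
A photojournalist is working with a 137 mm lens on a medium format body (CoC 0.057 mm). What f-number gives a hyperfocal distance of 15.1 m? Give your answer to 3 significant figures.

f/22

Rearrange H = f²/(N·c) + f for N: N = f² / ((H − f)·c).
N = 137² / ((15100 − 137) × 0.057) = 18769 / 852.9 ≈ 22.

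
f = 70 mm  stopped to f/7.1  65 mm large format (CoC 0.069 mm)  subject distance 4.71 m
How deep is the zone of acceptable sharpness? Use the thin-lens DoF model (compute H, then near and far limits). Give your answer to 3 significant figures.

5.57 m

Hyperfocal distance H = f²/(N·c) + f = 70²/(7.1 × 0.069) + 70 = 4900/0.4899 + 70 ≈ 10072.0 mm ≈ 10.07 m.
Near limit Dn = s·(H − f)/(H + s − 2f) = 4710 × (10072.0 − 70) / (10072.0 + 4710 − 2 × 70) = 4710 × 10002.0 / 14642.0 ≈ 3217.4 mm.
Far limit Df = s·(H − f)/(H − s) = 4710 × (10072.0 − 70) / (10072.0 − 4710) = 4710 × 10002.0 / 5362.0 ≈ 8785.8 mm.
Depth of field = Df − Dn = 8785.8 − 3217.4 ≈ 5568.4 mm ≈ 5.57 m.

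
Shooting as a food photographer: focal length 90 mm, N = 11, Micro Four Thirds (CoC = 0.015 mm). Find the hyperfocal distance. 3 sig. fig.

Hyperfocal distance H = f²/(N·c) + f = 90²/(11 × 0.015) + 90 = 8100/0.165 + 90 ≈ 49180.9 mm ≈ 49.2 m.

49.2 m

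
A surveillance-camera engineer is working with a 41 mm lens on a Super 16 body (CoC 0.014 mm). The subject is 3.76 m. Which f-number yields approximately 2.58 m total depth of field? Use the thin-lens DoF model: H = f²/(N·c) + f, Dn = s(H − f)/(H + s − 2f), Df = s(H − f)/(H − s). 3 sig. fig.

Write h = H − f = f²/(N·c). The thin-lens limits are Dn = s·h/(h + (s−f)) and Df = s·h/(h − (s−f)), so DoF = Df − Dn = 2·s·(s−f)·h / (h² − (s−f)²).
That is a quadratic in h: DoF·h² − 2·s·(s−f)·h − DoF·(s−f)² = 0 ⇒ h = (s−f)·(s + √(s² + DoF²)) / DoF = 3719 × (3760 + √(3760² + 2580²)) / 2580 = 3719 × (3760 + 4560.04) / 2580 ≈ 11993 mm.
Then N = f²/(c·h) = 41² / (0.014 × 11993) = 1681 / 167.90 ≈ 10.

f/10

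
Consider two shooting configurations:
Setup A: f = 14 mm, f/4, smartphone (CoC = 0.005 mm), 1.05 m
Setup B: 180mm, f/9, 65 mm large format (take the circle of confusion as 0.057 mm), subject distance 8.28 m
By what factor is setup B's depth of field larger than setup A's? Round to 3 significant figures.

9.62

Setup A: H = 14²/(4×0.005) + 14 ≈ 9814.0 mm; DoF = Df − Dn = 1174.12 − 949.61 ≈ 224.51 mm.
Setup B: H = 180²/(9×0.057) + 180 ≈ 63337.9 mm; DoF = Df − Dn = 9498.1 − 7338.8 ≈ 2159.3 mm.
Ratio = 2159.3 / 224.51 ≈ 9.62.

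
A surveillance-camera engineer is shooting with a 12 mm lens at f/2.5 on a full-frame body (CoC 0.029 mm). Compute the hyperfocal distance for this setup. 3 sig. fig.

2.00 m

Hyperfocal distance H = f²/(N·c) + f = 12²/(2.5 × 0.029) + 12 = 144/0.0725 + 12 ≈ 1998.2 mm ≈ 2.00 m.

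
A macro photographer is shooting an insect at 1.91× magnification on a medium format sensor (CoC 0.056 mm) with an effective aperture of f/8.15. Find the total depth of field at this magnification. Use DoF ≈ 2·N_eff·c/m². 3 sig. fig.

At magnification m, DoF ≈ 2·N_eff·c/m² = 2 × 8.15 × 0.056 / 1.91² = 0.9128 / 3.648 ≈ 0.25 mm.

0.250 mm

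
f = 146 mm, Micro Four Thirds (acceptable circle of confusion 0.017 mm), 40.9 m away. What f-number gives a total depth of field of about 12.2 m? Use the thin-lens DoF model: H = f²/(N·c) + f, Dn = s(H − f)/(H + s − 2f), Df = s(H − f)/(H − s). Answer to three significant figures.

f/4.49

Write h = H − f = f²/(N·c). The thin-lens limits are Dn = s·h/(h + (s−f)) and Df = s·h/(h − (s−f)), so DoF = Df − Dn = 2·s·(s−f)·h / (h² − (s−f)²).
That is a quadratic in h: DoF·h² − 2·s·(s−f)·h − DoF·(s−f)² = 0 ⇒ h = (s−f)·(s + √(s² + DoF²)) / DoF = 40754 × (40900 + √(40900² + 12200²)) / 12200 = 40754 × (40900 + 42680.8) / 12200 ≈ 279201 mm.
Then N = f²/(c·h) = 146² / (0.017 × 279201) = 21316 / 4746.4 ≈ 4.49.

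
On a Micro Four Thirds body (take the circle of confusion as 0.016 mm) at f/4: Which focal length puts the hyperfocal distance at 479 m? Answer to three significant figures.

175 mm

From H = f²/(N·c) + f, with f ≪ H: f ≈ √(H·N·c) = √(479000 × 4 × 0.016) = √30656 ≈ 175.1 mm.
The +f correction barely moves this — solving exactly, f² + N·c·f − N·c·H = 0 ⇒ f = (−N·c + √((N·c)² + 4·N·c·H))/2 = (−0.064 + √122624)/2 ≈ 175.06 mm, so f ≈ 175 mm.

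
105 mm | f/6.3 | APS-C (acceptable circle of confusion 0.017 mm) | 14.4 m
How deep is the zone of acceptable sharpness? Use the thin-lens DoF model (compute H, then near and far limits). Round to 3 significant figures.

Hyperfocal distance H = f²/(N·c) + f = 105²/(6.3 × 0.017) + 105 = 11025/0.1071 + 105 ≈ 103046.2 mm ≈ 103.0 m.
Near limit Dn = s·(H − f)/(H + s − 2f) = 14400 × (103046.2 − 105) / (103046.2 + 14400 − 2 × 105) = 14400 × 102941.2 / 117236.2 ≈ 12644.2 mm.
Far limit Df = s·(H − f)/(H − s) = 14400 × (103046.2 − 105) / (103046.2 − 14400) = 14400 × 102941.2 / 88646.2 ≈ 16722.1 mm.
Depth of field = Df − Dn = 16722.1 − 12644.2 ≈ 4077.9 mm ≈ 4.08 m.

4.08 m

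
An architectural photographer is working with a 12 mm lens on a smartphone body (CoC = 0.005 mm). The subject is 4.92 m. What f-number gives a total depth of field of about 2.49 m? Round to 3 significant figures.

f/1.40

Write h = H − f = f²/(N·c). The thin-lens limits are Dn = s·h/(h + (s−f)) and Df = s·h/(h − (s−f)), so DoF = Df − Dn = 2·s·(s−f)·h / (h² − (s−f)²).
That is a quadratic in h: DoF·h² − 2·s·(s−f)·h − DoF·(s−f)² = 0 ⇒ h = (s−f)·(s + √(s² + DoF²)) / DoF = 4908 × (4920 + √(4920² + 2490²)) / 2490 = 4908 × (4920 + 5514.21) / 2490 ≈ 20567 mm.
Then N = f²/(c·h) = 12² / (0.005 × 20567) = 144 / 102.83 ≈ 1.40.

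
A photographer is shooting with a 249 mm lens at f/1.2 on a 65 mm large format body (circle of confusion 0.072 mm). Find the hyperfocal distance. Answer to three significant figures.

718 m

Hyperfocal distance H = f²/(N·c) + f = 249²/(1.2 × 0.072) + 249 = 62001/0.0864 + 249 ≈ 717853.2 mm ≈ 718 m.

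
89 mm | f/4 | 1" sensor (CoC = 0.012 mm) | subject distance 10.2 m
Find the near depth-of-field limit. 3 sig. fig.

9.61 m

Hyperfocal distance H = f²/(N·c) + f = 89²/(4 × 0.012) + 89 = 7921/0.048 + 89 ≈ 165109.8 mm ≈ 165.1 m.
Near limit Dn = s·(H − f)/(H + s − 2f) = 10200 × (165109.8 − 89) / (165109.8 + 10200 − 2 × 89) = 10200 × 165020.8 / 175131.8 ≈ 9611.1 mm ≈ 9.61 m.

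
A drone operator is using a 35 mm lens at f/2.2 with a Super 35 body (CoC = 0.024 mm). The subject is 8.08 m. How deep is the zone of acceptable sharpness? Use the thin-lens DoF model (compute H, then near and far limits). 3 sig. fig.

Hyperfocal distance H = f²/(N·c) + f = 35²/(2.2 × 0.024) + 35 = 1225/0.0528 + 35 ≈ 23235.8 mm ≈ 23.24 m.
Near limit Dn = s·(H − f)/(H + s − 2f) = 8080 × (23235.8 − 35) / (23235.8 + 8080 − 2 × 35) = 8080 × 23200.8 / 31245.8 ≈ 5999.6 mm.
Far limit Df = s·(H − f)/(H − s) = 8080 × (23235.8 − 35) / (23235.8 − 8080) = 8080 × 23200.8 / 15155.8 ≈ 12369.0 mm.
Depth of field = Df − Dn = 12369.0 − 5999.6 ≈ 6369.4 mm ≈ 6.37 m.

6.37 m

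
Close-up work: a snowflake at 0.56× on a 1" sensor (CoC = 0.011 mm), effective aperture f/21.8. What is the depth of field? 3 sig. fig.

At magnification m, DoF ≈ 2·N_eff·c/m² = 2 × 21.8 × 0.011 / 0.56² = 0.4796 / 0.3136 ≈ 1.53 mm.

1.53 mm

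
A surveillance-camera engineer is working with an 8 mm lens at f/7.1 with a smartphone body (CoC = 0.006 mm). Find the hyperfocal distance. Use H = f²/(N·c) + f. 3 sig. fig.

Hyperfocal distance H = f²/(N·c) + f = 8²/(7.1 × 0.006) + 8 = 64/0.0426 + 8 ≈ 1510.3 mm ≈ 1.51 m.

1.51 m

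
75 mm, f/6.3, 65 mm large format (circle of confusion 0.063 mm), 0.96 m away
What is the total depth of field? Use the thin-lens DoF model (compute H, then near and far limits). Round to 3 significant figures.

120 mm

Hyperfocal distance H = f²/(N·c) + f = 75²/(6.3 × 0.063) + 75 = 5625/0.3969 + 75 ≈ 14247.3 mm ≈ 14.25 m.
Near limit Dn = s·(H − f)/(H + s − 2f) = 960 × (14247.3 − 75) / (14247.3 + 960 − 2 × 75) = 960 × 14172.3 / 15057.3 ≈ 903.58 mm.
Far limit Df = s·(H − f)/(H − s) = 960 × (14247.3 − 75) / (14247.3 − 960) = 960 × 14172.3 / 13287.3 ≈ 1023.94 mm.
Depth of field = Df − Dn = 1023.94 − 903.58 ≈ 120.36 mm.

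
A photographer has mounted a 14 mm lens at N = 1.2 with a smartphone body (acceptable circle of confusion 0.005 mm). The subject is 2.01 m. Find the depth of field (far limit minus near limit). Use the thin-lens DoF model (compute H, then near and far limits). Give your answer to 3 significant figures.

247 mm

Hyperfocal distance H = f²/(N·c) + f = 14²/(1.2 × 0.005) + 14 = 196/0.006 + 14 ≈ 32680.7 mm ≈ 32.68 m.
Near limit Dn = s·(H − f)/(H + s − 2f) = 2010 × (32680.7 − 14) / (32680.7 + 2010 − 2 × 14) = 2010 × 32666.7 / 34662.7 ≈ 1894.26 mm.
Far limit Df = s·(H − f)/(H − s) = 2010 × (32680.7 − 14) / (32680.7 − 2010) = 2010 × 32666.7 / 30670.7 ≈ 2140.81 mm.
Depth of field = Df − Dn = 2140.81 − 1894.26 ≈ 246.55 mm.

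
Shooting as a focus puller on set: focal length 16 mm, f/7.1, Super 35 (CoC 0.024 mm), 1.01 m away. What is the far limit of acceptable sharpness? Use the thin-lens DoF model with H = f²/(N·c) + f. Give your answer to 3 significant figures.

Hyperfocal distance H = f²/(N·c) + f = 16²/(7.1 × 0.024) + 16 = 256/0.1704 + 16 ≈ 1518.3 mm ≈ 1.518 m.
Far limit Df = s·(H − f)/(H − s) = 1010 × (1518.3 − 16) / (1518.3 − 1010) = 1010 × 1502.3 / 508.3 ≈ 2984.9 mm ≈ 2.98 m.

2.98 m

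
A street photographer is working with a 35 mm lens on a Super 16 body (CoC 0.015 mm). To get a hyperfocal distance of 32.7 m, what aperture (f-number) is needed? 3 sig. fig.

f/2.50

Rearrange H = f²/(N·c) + f for N: N = f² / ((H − f)·c).
N = 35² / ((32700 − 35) × 0.015) = 1225 / 490.0 ≈ 2.50.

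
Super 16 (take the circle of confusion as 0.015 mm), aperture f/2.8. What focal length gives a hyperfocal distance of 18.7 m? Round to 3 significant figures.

From H = f²/(N·c) + f, with f ≪ H: f ≈ √(H·N·c) = √(18700 × 2.8 × 0.015) = √785.40 ≈ 28.02 mm.
The +f correction barely moves this — solving exactly, f² + N·c·f − N·c·H = 0 ⇒ f = (−N·c + √((N·c)² + 4·N·c·H))/2 = (−0.042 + √3141.6)/2 ≈ 28.004 mm, so f ≈ 28.0 mm.

28.0 mm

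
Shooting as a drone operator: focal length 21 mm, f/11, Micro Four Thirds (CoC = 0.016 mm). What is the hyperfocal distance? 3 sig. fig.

2.53 m

Hyperfocal distance H = f²/(N·c) + f = 21²/(11 × 0.016) + 21 = 441/0.176 + 21 ≈ 2526.7 mm ≈ 2.53 m.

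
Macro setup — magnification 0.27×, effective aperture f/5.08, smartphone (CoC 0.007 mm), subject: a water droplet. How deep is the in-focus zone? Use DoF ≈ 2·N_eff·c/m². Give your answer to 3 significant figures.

At magnification m, DoF ≈ 2·N_eff·c/m² = 2 × 5.08 × 0.007 / 0.27² = 0.07112 / 0.0729 ≈ 0.976 mm.

0.976 mm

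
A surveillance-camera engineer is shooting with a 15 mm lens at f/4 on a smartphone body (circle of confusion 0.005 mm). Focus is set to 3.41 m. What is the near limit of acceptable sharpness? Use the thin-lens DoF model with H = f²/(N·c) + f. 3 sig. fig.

2.62 m

Hyperfocal distance H = f²/(N·c) + f = 15²/(4 × 0.005) + 15 = 225/0.02 + 15 ≈ 11265.0 mm ≈ 11.27 m.
Near limit Dn = s·(H − f)/(H + s − 2f) = 3410 × (11265.0 − 15) / (11265.0 + 3410 − 2 × 15) = 3410 × 11250.0 / 14645.0 ≈ 2619.5 mm ≈ 2.62 m.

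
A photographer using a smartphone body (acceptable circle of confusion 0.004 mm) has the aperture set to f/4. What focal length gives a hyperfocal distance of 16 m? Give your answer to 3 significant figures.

16.0 mm

From H = f²/(N·c) + f, with f ≪ H: f ≈ √(H·N·c) = √(16000 × 4 × 0.004) = √256.00 ≈ 16.00 mm.
The +f correction barely moves this — solving exactly, f² + N·c·f − N·c·H = 0 ⇒ f = (−N·c + √((N·c)² + 4·N·c·H))/2 = (−0.016 + √1024.0)/2 ≈ 15.992 mm, so f ≈ 16.0 mm.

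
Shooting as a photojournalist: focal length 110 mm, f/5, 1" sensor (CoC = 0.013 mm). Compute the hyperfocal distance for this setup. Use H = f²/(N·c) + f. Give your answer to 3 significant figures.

Hyperfocal distance H = f²/(N·c) + f = 110²/(5 × 0.013) + 110 = 12100/0.065 + 110 ≈ 186263.8 mm ≈ 186 m.

186 m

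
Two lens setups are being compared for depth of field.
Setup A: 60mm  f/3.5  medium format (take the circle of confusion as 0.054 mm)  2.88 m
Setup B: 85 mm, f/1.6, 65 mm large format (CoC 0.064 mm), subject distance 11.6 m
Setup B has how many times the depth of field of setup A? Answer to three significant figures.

Setup A: H = 60²/(3.5×0.054) + 60 ≈ 19107.6 mm; DoF = Df − Dn = 3380.48 − 2508.60 ≈ 871.88 mm.
Setup B: H = 85²/(1.6×0.064) + 85 ≈ 70641.6 mm; DoF = Df − Dn = 13862.4 − 9972.5 ≈ 3889.9 mm.
Ratio = 3889.9 / 871.88 ≈ 4.46.

4.46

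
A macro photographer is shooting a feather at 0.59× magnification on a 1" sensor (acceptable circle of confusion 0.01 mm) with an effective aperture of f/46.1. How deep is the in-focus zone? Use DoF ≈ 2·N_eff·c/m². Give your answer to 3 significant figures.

2.65 mm

At magnification m, DoF ≈ 2·N_eff·c/m² = 2 × 46.1 × 0.01 / 0.59² = 0.922 / 0.3481 ≈ 2.65 mm.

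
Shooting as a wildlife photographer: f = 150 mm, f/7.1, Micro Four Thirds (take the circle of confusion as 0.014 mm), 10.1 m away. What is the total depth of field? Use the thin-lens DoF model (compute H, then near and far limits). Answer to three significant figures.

0.890 m

Hyperfocal distance H = f²/(N·c) + f = 150²/(7.1 × 0.014) + 150 = 22500/0.0994 + 150 ≈ 226508.1 mm ≈ 226.5 m.
Near limit Dn = s·(H − f)/(H + s − 2f) = 10100 × (226508.1 − 150) / (226508.1 + 10100 − 2 × 150) = 10100 × 226358.1 / 236308.1 ≈ 9674.73 mm.
Far limit Df = s·(H − f)/(H − s) = 10100 × (226508.1 − 150) / (226508.1 − 10100) = 10100 × 226358.1 / 216408.1 ≈ 10564.38 mm.
Depth of field = Df − Dn = 10564.38 − 9674.73 ≈ 889.65 mm ≈ 0.890 m.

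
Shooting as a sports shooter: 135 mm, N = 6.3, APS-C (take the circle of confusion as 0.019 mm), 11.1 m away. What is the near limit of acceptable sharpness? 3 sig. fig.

Hyperfocal distance H = f²/(N·c) + f = 135²/(6.3 × 0.019) + 135 = 18225/0.1197 + 135 ≈ 152390.6 mm ≈ 152.4 m.
Near limit Dn = s·(H − f)/(H + s − 2f) = 11100 × (152390.6 − 135) / (152390.6 + 11100 − 2 × 135) = 11100 × 152255.6 / 163220.6 ≈ 10354 mm ≈ 10.4 m.

10.4 m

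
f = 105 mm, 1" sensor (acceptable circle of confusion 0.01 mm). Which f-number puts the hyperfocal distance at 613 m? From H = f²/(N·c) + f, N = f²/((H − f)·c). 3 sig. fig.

Rearrange H = f²/(N·c) + f for N: N = f² / ((H − f)·c).
N = 105² / ((613000 − 105) × 0.01) = 11025 / 6129 ≈ 1.80.

f/1.80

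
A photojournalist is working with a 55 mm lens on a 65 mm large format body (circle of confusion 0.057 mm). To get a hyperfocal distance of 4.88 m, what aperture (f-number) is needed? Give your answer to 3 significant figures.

Rearrange H = f²/(N·c) + f for N: N = f² / ((H − f)·c).
N = 55² / ((4880 − 55) × 0.057) = 3025 / 275.0 ≈ 11.

f/11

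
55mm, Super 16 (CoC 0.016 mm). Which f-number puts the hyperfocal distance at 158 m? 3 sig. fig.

Rearrange H = f²/(N·c) + f for N: N = f² / ((H − f)·c).
N = 55² / ((158000 − 55) × 0.016) = 3025 / 2527 ≈ 1.20.

f/1.20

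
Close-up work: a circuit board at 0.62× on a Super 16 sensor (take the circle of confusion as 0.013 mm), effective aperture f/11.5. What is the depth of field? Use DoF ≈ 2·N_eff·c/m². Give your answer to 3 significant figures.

0.778 mm

At magnification m, DoF ≈ 2·N_eff·c/m² = 2 × 11.5 × 0.013 / 0.62² = 0.299 / 0.3844 ≈ 0.778 mm.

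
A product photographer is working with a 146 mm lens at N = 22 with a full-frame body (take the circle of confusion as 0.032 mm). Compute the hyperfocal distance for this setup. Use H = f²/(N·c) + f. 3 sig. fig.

Hyperfocal distance H = f²/(N·c) + f = 146²/(22 × 0.032) + 146 = 21316/0.704 + 146 ≈ 30424.4 mm ≈ 30.4 m.

30.4 m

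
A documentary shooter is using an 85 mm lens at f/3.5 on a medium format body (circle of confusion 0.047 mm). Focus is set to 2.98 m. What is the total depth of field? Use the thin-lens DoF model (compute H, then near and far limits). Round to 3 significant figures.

395 mm

Hyperfocal distance H = f²/(N·c) + f = 85²/(3.5 × 0.047) + 85 = 7225/0.1645 + 85 ≈ 44006.0 mm ≈ 44.01 m.
Near limit Dn = s·(H − f)/(H + s − 2f) = 2980 × (44006.0 − 85) / (44006.0 + 2980 − 2 × 85) = 2980 × 43921.0 / 46816.0 ≈ 2795.72 mm.
Far limit Df = s·(H − f)/(H − s) = 2980 × (44006.0 − 85) / (44006.0 − 2980) = 2980 × 43921.0 / 41026.0 ≈ 3190.28 mm.
Depth of field = Df − Dn = 3190.28 − 2795.72 ≈ 394.56 mm.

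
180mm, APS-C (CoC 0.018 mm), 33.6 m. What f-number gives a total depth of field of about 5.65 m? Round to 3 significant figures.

f/4.50

Write h = H − f = f²/(N·c). The thin-lens limits are Dn = s·h/(h + (s−f)) and Df = s·h/(h − (s−f)), so DoF = Df − Dn = 2·s·(s−f)·h / (h² − (s−f)²).
That is a quadratic in h: DoF·h² − 2·s·(s−f)·h − DoF·(s−f)² = 0 ⇒ h = (s−f)·(s + √(s² + DoF²)) / DoF = 33420 × (33600 + √(33600² + 5650²)) / 5650 = 33420 × (33600 + 34071.7) / 5650 ≈ 400281 mm.
Then N = f²/(c·h) = 180² / (0.018 × 400281) = 32400 / 7205.1 ≈ 4.50.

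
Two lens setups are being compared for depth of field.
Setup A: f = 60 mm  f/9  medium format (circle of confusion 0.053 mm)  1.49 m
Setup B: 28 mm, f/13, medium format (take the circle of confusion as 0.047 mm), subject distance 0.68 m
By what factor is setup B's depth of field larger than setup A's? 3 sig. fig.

Setup A: H = 60²/(9×0.053) + 60 ≈ 7607.2 mm; DoF = Df − Dn = 1838.31 − 1252.65 ≈ 585.66 mm.
Setup B: H = 28²/(13×0.047) + 28 ≈ 1311.1 mm; DoF = Df − Dn = 1382.47 − 450.89 ≈ 931.58 mm.
Ratio = 931.58 / 585.66 ≈ 1.59.

1.59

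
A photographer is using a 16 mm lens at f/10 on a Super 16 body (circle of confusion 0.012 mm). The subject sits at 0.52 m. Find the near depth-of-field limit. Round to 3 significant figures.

Hyperfocal distance H = f²/(N·c) + f = 16²/(10 × 0.012) + 16 = 256/0.12 + 16 ≈ 2149.3 mm ≈ 2.149 m.
Near limit Dn = s·(H − f)/(H + s − 2f) = 520 × (2149.3 − 16) / (2149.3 + 520 − 2 × 16) = 520 × 2133.3 / 2637.3 ≈ 420.63 mm.

421 mm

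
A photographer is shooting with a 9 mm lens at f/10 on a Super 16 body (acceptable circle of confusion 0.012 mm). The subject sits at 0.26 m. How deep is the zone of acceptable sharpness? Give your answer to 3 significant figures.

224 mm

Hyperfocal distance H = f²/(N·c) + f = 9²/(10 × 0.012) + 9 = 81/0.12 + 9 ≈ 684.0 mm ≈ 0.684 m.
Near limit Dn = s·(H − f)/(H + s − 2f) = 260 × (684.0 − 9) / (684.0 + 260 − 2 × 9) = 260 × 675.0 / 926.0 ≈ 189.52 mm.
Far limit Df = s·(H − f)/(H − s) = 260 × (684.0 − 9) / (684.0 − 260) = 260 × 675.0 / 424.0 ≈ 413.92 mm.
Depth of field = Df − Dn = 413.92 − 189.52 ≈ 224.40 mm.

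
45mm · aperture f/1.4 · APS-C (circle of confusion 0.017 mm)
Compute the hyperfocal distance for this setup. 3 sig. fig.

Hyperfocal distance H = f²/(N·c) + f = 45²/(1.4 × 0.017) + 45 = 2025/0.0238 + 45 ≈ 85129.0 mm ≈ 85.1 m.

85.1 m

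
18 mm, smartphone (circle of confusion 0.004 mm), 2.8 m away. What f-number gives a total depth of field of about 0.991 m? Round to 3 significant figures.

f/5

Write h = H − f = f²/(N·c). The thin-lens limits are Dn = s·h/(h + (s−f)) and Df = s·h/(h − (s−f)), so DoF = Df − Dn = 2·s·(s−f)·h / (h² − (s−f)²).
That is a quadratic in h: DoF·h² − 2·s·(s−f)·h − DoF·(s−f)² = 0 ⇒ h = (s−f)·(s + √(s² + DoF²)) / DoF = 2782 × (2800 + √(2800² + 991²)) / 991 = 2782 × (2800 + 2970.20) / 991 ≈ 16198 mm.
Then N = f²/(c·h) = 18² / (0.004 × 16198) = 324 / 64.794 ≈ 5.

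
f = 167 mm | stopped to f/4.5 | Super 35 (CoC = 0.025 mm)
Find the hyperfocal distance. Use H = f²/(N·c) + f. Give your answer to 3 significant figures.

248 m

Hyperfocal distance H = f²/(N·c) + f = 167²/(4.5 × 0.025) + 167 = 27889/0.1125 + 167 ≈ 248069.2 mm ≈ 248 m.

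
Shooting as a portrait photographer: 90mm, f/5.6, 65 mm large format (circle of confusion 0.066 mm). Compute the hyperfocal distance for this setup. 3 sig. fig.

Hyperfocal distance H = f²/(N·c) + f = 90²/(5.6 × 0.066) + 90 = 8100/0.3696 + 90 ≈ 22005.6 mm ≈ 22.0 m.

22.0 m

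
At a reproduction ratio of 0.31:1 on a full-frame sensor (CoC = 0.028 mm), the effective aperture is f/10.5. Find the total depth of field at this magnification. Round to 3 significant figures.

6.12 mm

At magnification m, DoF ≈ 2·N_eff·c/m² = 2 × 10.5 × 0.028 / 0.31² = 0.588 / 0.0961 ≈ 6.12 mm.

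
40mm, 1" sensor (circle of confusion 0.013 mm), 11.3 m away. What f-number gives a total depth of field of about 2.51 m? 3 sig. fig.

Write h = H − f = f²/(N·c). The thin-lens limits are Dn = s·h/(h + (s−f)) and Df = s·h/(h − (s−f)), so DoF = Df − Dn = 2·s·(s−f)·h / (h² − (s−f)²).
That is a quadratic in h: DoF·h² − 2·s·(s−f)·h − DoF·(s−f)² = 0 ⇒ h = (s−f)·(s + √(s² + DoF²)) / DoF = 11260 × (11300 + √(11300² + 2510²)) / 2510 = 11260 × (11300 + 11575.4) / 2510 ≈ 102620 mm.
Then N = f²/(c·h) = 40² / (0.013 × 102620) = 1600 / 1334.1 ≈ 1.20.

f/1.20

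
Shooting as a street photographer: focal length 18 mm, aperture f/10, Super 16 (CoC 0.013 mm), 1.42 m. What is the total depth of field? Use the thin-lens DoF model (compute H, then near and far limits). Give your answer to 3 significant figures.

Hyperfocal distance H = f²/(N·c) + f = 18²/(10 × 0.013) + 18 = 324/0.13 + 18 ≈ 2510.3 mm ≈ 2.510 m.
Near limit Dn = s·(H − f)/(H + s − 2f) = 1420 × (2510.3 − 18) / (2510.3 + 1420 − 2 × 18) = 1420 × 2492.3 / 3894.3 ≈ 908.8 mm.
Far limit Df = s·(H − f)/(H − s) = 1420 × (2510.3 − 18) / (2510.3 − 1420) = 1420 × 2492.3 / 1090.3 ≈ 3245.9 mm.
Depth of field = Df − Dn = 3245.9 − 908.8 ≈ 2337.1 mm ≈ 2.34 m.

2.34 m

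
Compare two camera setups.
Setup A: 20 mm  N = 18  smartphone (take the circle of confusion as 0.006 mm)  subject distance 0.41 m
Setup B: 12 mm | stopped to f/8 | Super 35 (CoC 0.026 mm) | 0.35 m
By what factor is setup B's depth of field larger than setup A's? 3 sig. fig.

5.14

Setup A: H = 20²/(18×0.006) + 20 ≈ 3723.7 mm; DoF = Df − Dn = 458.254 − 370.940 ≈ 87.314 mm.
Setup B: H = 12²/(8×0.026) + 12 ≈ 704.3 mm; DoF = Df − Dn = 683.89 − 235.18 ≈ 448.71 mm.
Ratio = 448.71 / 87.314 ≈ 5.14.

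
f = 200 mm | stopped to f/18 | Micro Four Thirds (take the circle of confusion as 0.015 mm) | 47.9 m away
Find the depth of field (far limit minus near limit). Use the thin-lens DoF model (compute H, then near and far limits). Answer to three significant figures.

34.4 m

Hyperfocal distance H = f²/(N·c) + f = 200²/(18 × 0.015) + 200 = 40000/0.27 + 200 ≈ 148348.1 mm ≈ 148.3 m.
Near limit Dn = s·(H − f)/(H + s − 2f) = 47900 × (148348.1 − 200) / (148348.1 + 47900 − 2 × 200) = 47900 × 148148.1 / 195848.1 ≈ 36234 mm.
Far limit Df = s·(H − f)/(H − s) = 47900 × (148348.1 − 200) / (148348.1 − 47900) = 47900 × 148148.1 / 100448.1 ≈ 70646 mm.
Depth of field = Df − Dn = 70646 − 36234 ≈ 34412 mm ≈ 34.4 m.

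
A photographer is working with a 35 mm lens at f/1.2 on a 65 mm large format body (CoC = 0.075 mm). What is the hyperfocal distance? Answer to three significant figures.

Hyperfocal distance H = f²/(N·c) + f = 35²/(1.2 × 0.075) + 35 = 1225/0.09 + 35 ≈ 13646.1 mm ≈ 13.6 m.

13.6 m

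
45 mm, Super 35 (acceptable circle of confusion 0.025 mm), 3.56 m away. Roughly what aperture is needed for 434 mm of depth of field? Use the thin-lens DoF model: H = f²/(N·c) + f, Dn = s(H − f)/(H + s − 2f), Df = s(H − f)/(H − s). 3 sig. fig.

Write h = H − f = f²/(N·c). The thin-lens limits are Dn = s·h/(h + (s−f)) and Df = s·h/(h − (s−f)), so DoF = Df − Dn = 2·s·(s−f)·h / (h² − (s−f)²).
That is a quadratic in h: DoF·h² − 2·s·(s−f)·h − DoF·(s−f)² = 0 ⇒ h = (s−f)·(s + √(s² + DoF²)) / DoF = 3515 × (3560 + √(3560² + 434²)) / 434 = 3515 × (3560 + 3586.36) / 434 ≈ 57879 mm.
Then N = f²/(c·h) = 45² / (0.025 × 57879) = 2025 / 1447.0 ≈ 1.40.

f/1.40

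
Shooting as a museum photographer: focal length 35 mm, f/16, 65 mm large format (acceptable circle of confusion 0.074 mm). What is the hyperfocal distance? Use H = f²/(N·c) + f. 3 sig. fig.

1.07 m

Hyperfocal distance H = f²/(N·c) + f = 35²/(16 × 0.074) + 35 = 1225/1.184 + 35 ≈ 1069.6 mm ≈ 1.07 m.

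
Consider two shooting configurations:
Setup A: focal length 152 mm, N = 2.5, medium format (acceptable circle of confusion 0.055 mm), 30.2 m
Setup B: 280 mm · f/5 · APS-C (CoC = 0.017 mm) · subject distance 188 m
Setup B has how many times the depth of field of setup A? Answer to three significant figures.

Setup A: H = 152²/(2.5×0.055) + 152 ≈ 168181.1 mm; DoF = Df − Dn = 36777 − 25619 ≈ 11158 mm.
Setup B: H = 280²/(5×0.017) + 280 ≈ 922632.9 mm; DoF = Df − Dn = 236039 − 156208 ≈ 79831 mm.
Ratio = 79831 / 11158 ≈ 7.15.

7.15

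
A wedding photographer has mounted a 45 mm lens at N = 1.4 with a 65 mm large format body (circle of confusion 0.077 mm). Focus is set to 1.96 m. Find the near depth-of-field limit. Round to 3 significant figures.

Hyperfocal distance H = f²/(N·c) + f = 45²/(1.4 × 0.077) + 45 = 2025/0.1078 + 45 ≈ 18829.8 mm ≈ 18.83 m.
Near limit Dn = s·(H − f)/(H + s − 2f) = 1960 × (18829.8 − 45) / (18829.8 + 1960 − 2 × 45) = 1960 × 18784.8 / 20699.8 ≈ 1778.7 mm ≈ 1.78 m.

1.78 m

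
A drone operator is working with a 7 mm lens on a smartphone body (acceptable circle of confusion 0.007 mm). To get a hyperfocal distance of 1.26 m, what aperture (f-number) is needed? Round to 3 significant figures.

Rearrange H = f²/(N·c) + f for N: N = f² / ((H − f)·c).
N = 7² / ((1260 − 7) × 0.007) = 49 / 8.771 ≈ 5.59.

f/5.59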